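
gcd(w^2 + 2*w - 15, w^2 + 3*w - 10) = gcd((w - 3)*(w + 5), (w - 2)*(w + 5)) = w + 5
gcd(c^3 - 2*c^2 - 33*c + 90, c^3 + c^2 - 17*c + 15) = c - 3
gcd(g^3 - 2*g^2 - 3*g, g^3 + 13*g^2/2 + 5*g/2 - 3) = g + 1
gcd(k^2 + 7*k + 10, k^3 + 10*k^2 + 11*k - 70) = k + 5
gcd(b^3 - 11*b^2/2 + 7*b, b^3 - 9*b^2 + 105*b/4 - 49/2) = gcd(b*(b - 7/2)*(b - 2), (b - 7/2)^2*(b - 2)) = b^2 - 11*b/2 + 7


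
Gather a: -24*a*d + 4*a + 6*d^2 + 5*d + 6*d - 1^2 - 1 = a*(4 - 24*d) + 6*d^2 + 11*d - 2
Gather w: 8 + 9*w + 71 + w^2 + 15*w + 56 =w^2 + 24*w + 135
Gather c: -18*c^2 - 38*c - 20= -18*c^2 - 38*c - 20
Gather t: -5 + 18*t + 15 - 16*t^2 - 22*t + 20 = -16*t^2 - 4*t + 30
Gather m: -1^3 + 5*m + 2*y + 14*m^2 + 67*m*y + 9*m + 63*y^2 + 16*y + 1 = 14*m^2 + m*(67*y + 14) + 63*y^2 + 18*y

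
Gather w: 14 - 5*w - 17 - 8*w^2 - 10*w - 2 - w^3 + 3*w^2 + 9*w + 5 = -w^3 - 5*w^2 - 6*w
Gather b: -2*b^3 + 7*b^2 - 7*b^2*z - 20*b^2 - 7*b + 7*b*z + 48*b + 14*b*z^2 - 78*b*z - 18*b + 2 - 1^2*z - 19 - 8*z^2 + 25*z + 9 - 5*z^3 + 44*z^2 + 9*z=-2*b^3 + b^2*(-7*z - 13) + b*(14*z^2 - 71*z + 23) - 5*z^3 + 36*z^2 + 33*z - 8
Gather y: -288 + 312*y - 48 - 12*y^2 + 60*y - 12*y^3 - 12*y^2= -12*y^3 - 24*y^2 + 372*y - 336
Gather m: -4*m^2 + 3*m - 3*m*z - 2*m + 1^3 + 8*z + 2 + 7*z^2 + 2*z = -4*m^2 + m*(1 - 3*z) + 7*z^2 + 10*z + 3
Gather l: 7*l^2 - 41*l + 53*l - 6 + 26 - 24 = 7*l^2 + 12*l - 4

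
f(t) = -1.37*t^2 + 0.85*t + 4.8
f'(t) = 0.85 - 2.74*t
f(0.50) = 4.88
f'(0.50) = -0.52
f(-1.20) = 1.81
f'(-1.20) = 4.14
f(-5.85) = -47.06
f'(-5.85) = 16.88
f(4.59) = -20.16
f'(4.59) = -11.73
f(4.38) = -17.76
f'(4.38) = -11.15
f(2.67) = -2.70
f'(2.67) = -6.47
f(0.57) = 4.84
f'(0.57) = -0.71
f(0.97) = 4.34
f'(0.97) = -1.81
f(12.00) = -182.28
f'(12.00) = -32.03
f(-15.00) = -316.20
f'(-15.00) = 41.95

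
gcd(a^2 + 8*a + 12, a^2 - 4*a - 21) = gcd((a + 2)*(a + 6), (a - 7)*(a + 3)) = 1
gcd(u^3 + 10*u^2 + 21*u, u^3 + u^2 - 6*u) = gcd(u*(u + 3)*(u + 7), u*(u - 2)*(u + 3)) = u^2 + 3*u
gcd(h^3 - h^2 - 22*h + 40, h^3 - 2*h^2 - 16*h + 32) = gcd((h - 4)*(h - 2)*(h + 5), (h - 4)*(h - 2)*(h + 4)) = h^2 - 6*h + 8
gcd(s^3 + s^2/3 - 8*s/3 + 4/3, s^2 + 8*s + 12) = s + 2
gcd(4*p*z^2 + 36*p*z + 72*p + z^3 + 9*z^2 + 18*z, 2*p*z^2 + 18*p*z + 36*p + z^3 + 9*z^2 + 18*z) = z^2 + 9*z + 18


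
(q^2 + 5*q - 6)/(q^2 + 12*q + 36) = (q - 1)/(q + 6)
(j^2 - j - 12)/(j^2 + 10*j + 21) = (j - 4)/(j + 7)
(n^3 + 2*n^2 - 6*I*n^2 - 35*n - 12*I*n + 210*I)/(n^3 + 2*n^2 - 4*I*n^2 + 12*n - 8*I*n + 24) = (n^2 + 2*n - 35)/(n^2 + 2*n*(1 + I) + 4*I)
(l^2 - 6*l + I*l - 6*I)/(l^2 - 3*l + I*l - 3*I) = (l - 6)/(l - 3)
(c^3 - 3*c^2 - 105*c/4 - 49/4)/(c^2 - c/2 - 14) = (2*c^2 - 13*c - 7)/(2*(c - 4))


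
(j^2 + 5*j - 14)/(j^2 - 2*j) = (j + 7)/j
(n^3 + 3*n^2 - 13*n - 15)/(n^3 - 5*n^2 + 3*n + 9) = (n + 5)/(n - 3)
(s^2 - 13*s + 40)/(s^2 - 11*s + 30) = (s - 8)/(s - 6)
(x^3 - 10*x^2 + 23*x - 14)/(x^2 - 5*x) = (x^3 - 10*x^2 + 23*x - 14)/(x*(x - 5))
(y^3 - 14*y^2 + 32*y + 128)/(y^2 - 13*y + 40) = (y^2 - 6*y - 16)/(y - 5)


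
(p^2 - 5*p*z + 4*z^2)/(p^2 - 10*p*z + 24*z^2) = (-p + z)/(-p + 6*z)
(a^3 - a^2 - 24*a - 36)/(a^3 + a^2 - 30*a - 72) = (a + 2)/(a + 4)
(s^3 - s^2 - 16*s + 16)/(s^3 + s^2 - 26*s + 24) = (s + 4)/(s + 6)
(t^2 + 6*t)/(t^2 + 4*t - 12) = t/(t - 2)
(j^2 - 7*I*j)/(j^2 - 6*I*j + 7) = j/(j + I)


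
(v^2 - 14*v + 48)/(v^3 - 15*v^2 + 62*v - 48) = 1/(v - 1)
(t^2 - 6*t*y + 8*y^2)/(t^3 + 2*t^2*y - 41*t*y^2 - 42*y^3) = (t^2 - 6*t*y + 8*y^2)/(t^3 + 2*t^2*y - 41*t*y^2 - 42*y^3)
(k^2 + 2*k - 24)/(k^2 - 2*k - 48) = (k - 4)/(k - 8)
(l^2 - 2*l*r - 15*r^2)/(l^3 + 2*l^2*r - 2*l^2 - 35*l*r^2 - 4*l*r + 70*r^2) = (l + 3*r)/(l^2 + 7*l*r - 2*l - 14*r)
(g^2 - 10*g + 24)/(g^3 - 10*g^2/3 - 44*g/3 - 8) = 3*(g - 4)/(3*g^2 + 8*g + 4)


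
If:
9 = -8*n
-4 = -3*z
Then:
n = -9/8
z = 4/3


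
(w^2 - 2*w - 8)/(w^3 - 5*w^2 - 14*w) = (w - 4)/(w*(w - 7))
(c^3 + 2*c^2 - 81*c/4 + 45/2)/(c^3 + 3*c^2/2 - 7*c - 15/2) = (c^2 + 9*c/2 - 9)/(c^2 + 4*c + 3)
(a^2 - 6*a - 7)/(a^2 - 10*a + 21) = (a + 1)/(a - 3)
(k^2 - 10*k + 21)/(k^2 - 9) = (k - 7)/(k + 3)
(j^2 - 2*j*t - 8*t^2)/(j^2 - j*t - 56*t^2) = (-j^2 + 2*j*t + 8*t^2)/(-j^2 + j*t + 56*t^2)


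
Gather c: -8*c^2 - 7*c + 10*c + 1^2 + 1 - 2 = -8*c^2 + 3*c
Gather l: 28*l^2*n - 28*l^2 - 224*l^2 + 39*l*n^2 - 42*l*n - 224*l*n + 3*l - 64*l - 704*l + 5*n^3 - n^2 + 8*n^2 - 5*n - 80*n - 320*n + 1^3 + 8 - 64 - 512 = l^2*(28*n - 252) + l*(39*n^2 - 266*n - 765) + 5*n^3 + 7*n^2 - 405*n - 567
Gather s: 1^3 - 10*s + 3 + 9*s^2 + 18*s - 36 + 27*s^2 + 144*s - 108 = 36*s^2 + 152*s - 140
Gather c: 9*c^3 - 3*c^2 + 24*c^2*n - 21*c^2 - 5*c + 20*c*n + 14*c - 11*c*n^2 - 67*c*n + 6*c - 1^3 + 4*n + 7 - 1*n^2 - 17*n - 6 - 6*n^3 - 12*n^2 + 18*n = 9*c^3 + c^2*(24*n - 24) + c*(-11*n^2 - 47*n + 15) - 6*n^3 - 13*n^2 + 5*n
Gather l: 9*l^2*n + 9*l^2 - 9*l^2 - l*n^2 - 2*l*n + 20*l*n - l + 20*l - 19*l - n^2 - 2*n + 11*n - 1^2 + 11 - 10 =9*l^2*n + l*(-n^2 + 18*n) - n^2 + 9*n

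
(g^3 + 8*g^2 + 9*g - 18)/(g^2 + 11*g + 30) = (g^2 + 2*g - 3)/(g + 5)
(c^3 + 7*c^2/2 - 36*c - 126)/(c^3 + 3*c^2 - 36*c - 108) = (c + 7/2)/(c + 3)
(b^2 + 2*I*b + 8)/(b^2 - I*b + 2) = (b + 4*I)/(b + I)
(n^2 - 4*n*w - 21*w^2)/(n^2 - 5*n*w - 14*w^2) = (n + 3*w)/(n + 2*w)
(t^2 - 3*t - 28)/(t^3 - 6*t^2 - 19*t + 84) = 1/(t - 3)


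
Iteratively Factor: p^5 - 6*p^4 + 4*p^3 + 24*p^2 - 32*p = (p - 4)*(p^4 - 2*p^3 - 4*p^2 + 8*p) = (p - 4)*(p + 2)*(p^3 - 4*p^2 + 4*p) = (p - 4)*(p - 2)*(p + 2)*(p^2 - 2*p) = (p - 4)*(p - 2)^2*(p + 2)*(p)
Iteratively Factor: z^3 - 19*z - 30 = (z - 5)*(z^2 + 5*z + 6) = (z - 5)*(z + 3)*(z + 2)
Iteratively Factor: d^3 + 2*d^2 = (d + 2)*(d^2) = d*(d + 2)*(d)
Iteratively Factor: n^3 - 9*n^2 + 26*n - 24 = (n - 4)*(n^2 - 5*n + 6) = (n - 4)*(n - 2)*(n - 3)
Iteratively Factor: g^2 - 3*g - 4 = (g + 1)*(g - 4)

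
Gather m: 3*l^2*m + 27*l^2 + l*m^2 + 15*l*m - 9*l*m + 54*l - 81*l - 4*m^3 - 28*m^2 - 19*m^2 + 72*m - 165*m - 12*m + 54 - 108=27*l^2 - 27*l - 4*m^3 + m^2*(l - 47) + m*(3*l^2 + 6*l - 105) - 54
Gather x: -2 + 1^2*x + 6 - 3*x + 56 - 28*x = 60 - 30*x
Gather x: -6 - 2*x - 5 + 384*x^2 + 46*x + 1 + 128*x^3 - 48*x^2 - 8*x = 128*x^3 + 336*x^2 + 36*x - 10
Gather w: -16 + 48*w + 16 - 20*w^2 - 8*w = -20*w^2 + 40*w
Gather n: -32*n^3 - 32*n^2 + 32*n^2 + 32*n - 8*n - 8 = -32*n^3 + 24*n - 8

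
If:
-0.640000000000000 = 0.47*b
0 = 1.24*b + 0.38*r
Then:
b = -1.36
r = 4.44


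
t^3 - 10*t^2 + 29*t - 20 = (t - 5)*(t - 4)*(t - 1)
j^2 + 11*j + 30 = (j + 5)*(j + 6)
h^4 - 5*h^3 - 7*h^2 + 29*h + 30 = (h - 5)*(h - 3)*(h + 1)*(h + 2)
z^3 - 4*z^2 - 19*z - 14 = (z - 7)*(z + 1)*(z + 2)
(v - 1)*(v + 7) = v^2 + 6*v - 7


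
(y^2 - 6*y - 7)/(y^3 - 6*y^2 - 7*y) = 1/y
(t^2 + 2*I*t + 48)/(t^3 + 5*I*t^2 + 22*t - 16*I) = (t - 6*I)/(t^2 - 3*I*t - 2)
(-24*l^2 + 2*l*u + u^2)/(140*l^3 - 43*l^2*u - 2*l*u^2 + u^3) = (6*l + u)/(-35*l^2 + 2*l*u + u^2)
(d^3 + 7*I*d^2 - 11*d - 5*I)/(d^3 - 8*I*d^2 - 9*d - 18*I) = (d^2 + 6*I*d - 5)/(d^2 - 9*I*d - 18)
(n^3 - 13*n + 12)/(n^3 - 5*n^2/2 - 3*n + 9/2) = 2*(n + 4)/(2*n + 3)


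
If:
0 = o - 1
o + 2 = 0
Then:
No Solution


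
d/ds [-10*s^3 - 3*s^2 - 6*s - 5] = -30*s^2 - 6*s - 6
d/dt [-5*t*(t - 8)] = 40 - 10*t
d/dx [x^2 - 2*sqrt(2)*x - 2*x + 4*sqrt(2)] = 2*x - 2*sqrt(2) - 2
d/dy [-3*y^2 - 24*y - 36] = -6*y - 24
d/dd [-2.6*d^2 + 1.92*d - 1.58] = 1.92 - 5.2*d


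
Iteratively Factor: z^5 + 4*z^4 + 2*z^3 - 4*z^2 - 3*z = (z - 1)*(z^4 + 5*z^3 + 7*z^2 + 3*z) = (z - 1)*(z + 1)*(z^3 + 4*z^2 + 3*z) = z*(z - 1)*(z + 1)*(z^2 + 4*z + 3) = z*(z - 1)*(z + 1)^2*(z + 3)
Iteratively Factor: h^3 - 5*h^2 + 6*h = (h - 3)*(h^2 - 2*h) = h*(h - 3)*(h - 2)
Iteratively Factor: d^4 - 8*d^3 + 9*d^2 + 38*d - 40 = (d - 1)*(d^3 - 7*d^2 + 2*d + 40) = (d - 1)*(d + 2)*(d^2 - 9*d + 20) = (d - 4)*(d - 1)*(d + 2)*(d - 5)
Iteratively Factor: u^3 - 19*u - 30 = (u + 3)*(u^2 - 3*u - 10) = (u + 2)*(u + 3)*(u - 5)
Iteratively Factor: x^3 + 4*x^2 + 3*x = (x)*(x^2 + 4*x + 3) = x*(x + 3)*(x + 1)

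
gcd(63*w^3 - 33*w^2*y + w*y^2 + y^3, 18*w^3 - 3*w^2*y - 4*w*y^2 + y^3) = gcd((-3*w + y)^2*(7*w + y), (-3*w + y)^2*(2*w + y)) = 9*w^2 - 6*w*y + y^2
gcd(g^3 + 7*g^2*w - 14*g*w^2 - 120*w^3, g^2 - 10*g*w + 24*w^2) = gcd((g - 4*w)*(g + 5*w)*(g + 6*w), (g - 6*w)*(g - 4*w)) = -g + 4*w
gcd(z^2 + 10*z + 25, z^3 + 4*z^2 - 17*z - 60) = z + 5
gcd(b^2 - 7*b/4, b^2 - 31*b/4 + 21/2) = b - 7/4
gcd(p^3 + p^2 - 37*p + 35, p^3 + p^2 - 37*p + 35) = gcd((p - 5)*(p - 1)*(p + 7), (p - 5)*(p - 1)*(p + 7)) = p^3 + p^2 - 37*p + 35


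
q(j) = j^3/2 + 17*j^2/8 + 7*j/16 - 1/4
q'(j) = 3*j^2/2 + 17*j/4 + 7/16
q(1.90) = 11.68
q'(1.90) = 13.93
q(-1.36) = 1.83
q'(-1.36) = -2.57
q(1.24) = 4.51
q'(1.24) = 8.01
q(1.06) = 3.20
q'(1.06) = 6.63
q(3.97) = 66.26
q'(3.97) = 40.95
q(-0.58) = 0.11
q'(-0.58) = -1.52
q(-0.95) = 0.82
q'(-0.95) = -2.25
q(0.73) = 1.40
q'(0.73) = 4.34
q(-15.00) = -1216.19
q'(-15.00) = 274.19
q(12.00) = 1175.00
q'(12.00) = 267.44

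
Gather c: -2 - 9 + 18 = 7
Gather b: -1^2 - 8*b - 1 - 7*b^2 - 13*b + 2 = -7*b^2 - 21*b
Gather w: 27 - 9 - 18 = 0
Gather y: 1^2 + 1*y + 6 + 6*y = 7*y + 7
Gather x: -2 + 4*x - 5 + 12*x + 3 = 16*x - 4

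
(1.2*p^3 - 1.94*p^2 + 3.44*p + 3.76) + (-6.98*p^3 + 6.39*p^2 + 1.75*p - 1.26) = -5.78*p^3 + 4.45*p^2 + 5.19*p + 2.5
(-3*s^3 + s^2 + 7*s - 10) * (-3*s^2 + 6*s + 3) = 9*s^5 - 21*s^4 - 24*s^3 + 75*s^2 - 39*s - 30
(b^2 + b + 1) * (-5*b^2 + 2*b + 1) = -5*b^4 - 3*b^3 - 2*b^2 + 3*b + 1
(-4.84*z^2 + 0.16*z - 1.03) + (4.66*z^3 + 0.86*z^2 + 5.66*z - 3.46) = 4.66*z^3 - 3.98*z^2 + 5.82*z - 4.49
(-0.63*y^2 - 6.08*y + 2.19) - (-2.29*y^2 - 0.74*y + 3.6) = 1.66*y^2 - 5.34*y - 1.41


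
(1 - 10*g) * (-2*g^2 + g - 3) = 20*g^3 - 12*g^2 + 31*g - 3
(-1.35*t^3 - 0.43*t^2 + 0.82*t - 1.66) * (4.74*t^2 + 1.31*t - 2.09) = -6.399*t^5 - 3.8067*t^4 + 6.145*t^3 - 5.8955*t^2 - 3.8884*t + 3.4694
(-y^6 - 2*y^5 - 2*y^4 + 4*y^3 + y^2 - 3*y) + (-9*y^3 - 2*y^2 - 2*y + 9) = -y^6 - 2*y^5 - 2*y^4 - 5*y^3 - y^2 - 5*y + 9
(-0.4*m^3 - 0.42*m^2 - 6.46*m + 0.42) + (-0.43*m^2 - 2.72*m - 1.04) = -0.4*m^3 - 0.85*m^2 - 9.18*m - 0.62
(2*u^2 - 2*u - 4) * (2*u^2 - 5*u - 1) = 4*u^4 - 14*u^3 + 22*u + 4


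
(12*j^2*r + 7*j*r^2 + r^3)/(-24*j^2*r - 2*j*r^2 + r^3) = (3*j + r)/(-6*j + r)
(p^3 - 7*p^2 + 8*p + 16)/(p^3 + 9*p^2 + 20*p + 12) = (p^2 - 8*p + 16)/(p^2 + 8*p + 12)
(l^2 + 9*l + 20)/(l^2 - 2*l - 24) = (l + 5)/(l - 6)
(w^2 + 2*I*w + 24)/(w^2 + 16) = (w + 6*I)/(w + 4*I)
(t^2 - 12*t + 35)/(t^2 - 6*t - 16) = (-t^2 + 12*t - 35)/(-t^2 + 6*t + 16)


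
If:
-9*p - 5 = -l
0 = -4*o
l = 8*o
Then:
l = 0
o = 0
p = -5/9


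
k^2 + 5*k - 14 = (k - 2)*(k + 7)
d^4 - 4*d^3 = d^3*(d - 4)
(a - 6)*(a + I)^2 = a^3 - 6*a^2 + 2*I*a^2 - a - 12*I*a + 6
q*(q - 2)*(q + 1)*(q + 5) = q^4 + 4*q^3 - 7*q^2 - 10*q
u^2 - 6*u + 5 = (u - 5)*(u - 1)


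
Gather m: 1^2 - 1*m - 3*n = -m - 3*n + 1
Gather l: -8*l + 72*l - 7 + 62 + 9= 64*l + 64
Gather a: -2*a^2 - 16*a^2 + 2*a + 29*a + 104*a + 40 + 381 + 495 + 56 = -18*a^2 + 135*a + 972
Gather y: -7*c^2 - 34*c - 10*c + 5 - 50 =-7*c^2 - 44*c - 45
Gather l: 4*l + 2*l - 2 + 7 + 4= 6*l + 9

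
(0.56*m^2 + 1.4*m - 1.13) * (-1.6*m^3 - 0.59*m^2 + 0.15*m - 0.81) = -0.896*m^5 - 2.5704*m^4 + 1.066*m^3 + 0.4231*m^2 - 1.3035*m + 0.9153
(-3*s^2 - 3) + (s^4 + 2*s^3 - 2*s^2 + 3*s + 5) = s^4 + 2*s^3 - 5*s^2 + 3*s + 2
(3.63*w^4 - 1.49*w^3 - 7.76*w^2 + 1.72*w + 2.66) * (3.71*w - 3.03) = 13.4673*w^5 - 16.5268*w^4 - 24.2749*w^3 + 29.894*w^2 + 4.657*w - 8.0598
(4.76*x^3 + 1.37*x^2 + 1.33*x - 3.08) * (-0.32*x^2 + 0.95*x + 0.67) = -1.5232*x^5 + 4.0836*x^4 + 4.0651*x^3 + 3.167*x^2 - 2.0349*x - 2.0636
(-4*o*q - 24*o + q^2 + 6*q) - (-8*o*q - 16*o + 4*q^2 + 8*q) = 4*o*q - 8*o - 3*q^2 - 2*q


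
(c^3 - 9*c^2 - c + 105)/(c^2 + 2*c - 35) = (c^2 - 4*c - 21)/(c + 7)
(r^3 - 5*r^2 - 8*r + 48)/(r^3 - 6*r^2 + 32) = (r + 3)/(r + 2)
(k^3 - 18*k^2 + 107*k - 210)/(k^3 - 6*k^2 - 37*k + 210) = (k - 6)/(k + 6)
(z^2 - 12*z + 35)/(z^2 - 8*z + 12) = (z^2 - 12*z + 35)/(z^2 - 8*z + 12)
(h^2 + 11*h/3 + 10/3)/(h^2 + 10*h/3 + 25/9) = 3*(h + 2)/(3*h + 5)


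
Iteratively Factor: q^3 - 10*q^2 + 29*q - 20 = (q - 4)*(q^2 - 6*q + 5) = (q - 4)*(q - 1)*(q - 5)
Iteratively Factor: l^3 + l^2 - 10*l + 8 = (l - 1)*(l^2 + 2*l - 8) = (l - 2)*(l - 1)*(l + 4)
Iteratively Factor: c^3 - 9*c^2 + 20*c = (c)*(c^2 - 9*c + 20) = c*(c - 5)*(c - 4)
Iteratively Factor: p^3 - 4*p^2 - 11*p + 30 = (p - 5)*(p^2 + p - 6) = (p - 5)*(p - 2)*(p + 3)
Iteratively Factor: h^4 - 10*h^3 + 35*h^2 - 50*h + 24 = (h - 2)*(h^3 - 8*h^2 + 19*h - 12) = (h - 4)*(h - 2)*(h^2 - 4*h + 3) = (h - 4)*(h - 2)*(h - 1)*(h - 3)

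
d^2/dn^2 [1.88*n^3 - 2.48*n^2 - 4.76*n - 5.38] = 11.28*n - 4.96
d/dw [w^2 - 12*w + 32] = 2*w - 12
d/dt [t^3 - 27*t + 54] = 3*t^2 - 27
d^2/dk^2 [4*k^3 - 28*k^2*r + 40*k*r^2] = 24*k - 56*r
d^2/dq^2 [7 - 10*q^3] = -60*q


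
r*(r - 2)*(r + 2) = r^3 - 4*r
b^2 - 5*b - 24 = (b - 8)*(b + 3)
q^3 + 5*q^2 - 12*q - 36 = (q - 3)*(q + 2)*(q + 6)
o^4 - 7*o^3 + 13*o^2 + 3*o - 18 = (o - 3)^2*(o - 2)*(o + 1)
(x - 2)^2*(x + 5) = x^3 + x^2 - 16*x + 20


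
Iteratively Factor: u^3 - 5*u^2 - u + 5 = (u - 1)*(u^2 - 4*u - 5) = (u - 5)*(u - 1)*(u + 1)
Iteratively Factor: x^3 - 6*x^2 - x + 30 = (x + 2)*(x^2 - 8*x + 15) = (x - 3)*(x + 2)*(x - 5)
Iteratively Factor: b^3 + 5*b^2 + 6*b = (b + 3)*(b^2 + 2*b) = b*(b + 3)*(b + 2)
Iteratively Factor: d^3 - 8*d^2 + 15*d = (d)*(d^2 - 8*d + 15) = d*(d - 5)*(d - 3)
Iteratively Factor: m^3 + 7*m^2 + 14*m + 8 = (m + 4)*(m^2 + 3*m + 2) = (m + 1)*(m + 4)*(m + 2)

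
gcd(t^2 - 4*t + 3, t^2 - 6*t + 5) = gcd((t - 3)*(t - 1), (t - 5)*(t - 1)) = t - 1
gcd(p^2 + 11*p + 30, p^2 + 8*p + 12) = p + 6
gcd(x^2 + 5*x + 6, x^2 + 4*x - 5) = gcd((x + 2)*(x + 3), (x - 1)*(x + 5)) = 1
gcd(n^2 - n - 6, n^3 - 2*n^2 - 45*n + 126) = n - 3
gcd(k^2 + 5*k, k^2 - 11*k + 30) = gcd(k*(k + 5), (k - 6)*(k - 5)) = 1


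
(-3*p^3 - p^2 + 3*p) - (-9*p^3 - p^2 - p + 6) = 6*p^3 + 4*p - 6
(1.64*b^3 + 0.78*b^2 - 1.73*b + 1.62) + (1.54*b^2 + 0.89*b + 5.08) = 1.64*b^3 + 2.32*b^2 - 0.84*b + 6.7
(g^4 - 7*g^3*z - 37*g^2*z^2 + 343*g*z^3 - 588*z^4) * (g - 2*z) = g^5 - 9*g^4*z - 23*g^3*z^2 + 417*g^2*z^3 - 1274*g*z^4 + 1176*z^5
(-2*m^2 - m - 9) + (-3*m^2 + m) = -5*m^2 - 9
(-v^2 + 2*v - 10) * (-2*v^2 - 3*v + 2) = 2*v^4 - v^3 + 12*v^2 + 34*v - 20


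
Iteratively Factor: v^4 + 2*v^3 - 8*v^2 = (v)*(v^3 + 2*v^2 - 8*v) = v^2*(v^2 + 2*v - 8) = v^2*(v + 4)*(v - 2)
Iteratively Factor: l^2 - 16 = (l - 4)*(l + 4)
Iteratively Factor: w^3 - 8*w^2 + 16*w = (w - 4)*(w^2 - 4*w) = (w - 4)^2*(w)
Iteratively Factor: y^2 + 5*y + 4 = (y + 4)*(y + 1)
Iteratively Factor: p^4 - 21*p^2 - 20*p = (p)*(p^3 - 21*p - 20) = p*(p + 1)*(p^2 - p - 20) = p*(p - 5)*(p + 1)*(p + 4)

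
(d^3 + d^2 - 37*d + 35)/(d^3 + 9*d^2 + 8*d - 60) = (d^3 + d^2 - 37*d + 35)/(d^3 + 9*d^2 + 8*d - 60)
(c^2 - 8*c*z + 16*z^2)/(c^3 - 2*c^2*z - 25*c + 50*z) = (c^2 - 8*c*z + 16*z^2)/(c^3 - 2*c^2*z - 25*c + 50*z)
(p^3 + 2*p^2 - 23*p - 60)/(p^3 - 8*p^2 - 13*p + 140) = (p + 3)/(p - 7)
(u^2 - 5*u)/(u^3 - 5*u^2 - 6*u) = (5 - u)/(-u^2 + 5*u + 6)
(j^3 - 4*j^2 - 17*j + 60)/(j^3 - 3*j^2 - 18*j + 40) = (j - 3)/(j - 2)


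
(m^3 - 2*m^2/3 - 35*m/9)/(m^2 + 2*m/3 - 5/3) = m*(3*m - 7)/(3*(m - 1))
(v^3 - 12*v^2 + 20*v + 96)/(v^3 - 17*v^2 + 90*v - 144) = (v + 2)/(v - 3)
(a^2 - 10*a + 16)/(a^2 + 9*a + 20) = (a^2 - 10*a + 16)/(a^2 + 9*a + 20)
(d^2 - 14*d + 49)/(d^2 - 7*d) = (d - 7)/d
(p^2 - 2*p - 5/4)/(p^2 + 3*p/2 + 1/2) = (p - 5/2)/(p + 1)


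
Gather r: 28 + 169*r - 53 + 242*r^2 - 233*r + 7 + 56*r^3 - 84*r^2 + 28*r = 56*r^3 + 158*r^2 - 36*r - 18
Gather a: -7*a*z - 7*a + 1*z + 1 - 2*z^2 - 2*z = a*(-7*z - 7) - 2*z^2 - z + 1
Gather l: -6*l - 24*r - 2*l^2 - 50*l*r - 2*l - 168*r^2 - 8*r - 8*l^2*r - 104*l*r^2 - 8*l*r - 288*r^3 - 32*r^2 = l^2*(-8*r - 2) + l*(-104*r^2 - 58*r - 8) - 288*r^3 - 200*r^2 - 32*r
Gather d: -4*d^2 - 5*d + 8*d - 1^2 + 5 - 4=-4*d^2 + 3*d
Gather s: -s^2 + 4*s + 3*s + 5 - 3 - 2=-s^2 + 7*s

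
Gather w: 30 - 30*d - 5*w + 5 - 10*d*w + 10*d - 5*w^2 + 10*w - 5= -20*d - 5*w^2 + w*(5 - 10*d) + 30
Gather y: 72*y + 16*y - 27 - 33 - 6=88*y - 66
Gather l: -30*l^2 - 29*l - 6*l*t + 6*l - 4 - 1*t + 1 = -30*l^2 + l*(-6*t - 23) - t - 3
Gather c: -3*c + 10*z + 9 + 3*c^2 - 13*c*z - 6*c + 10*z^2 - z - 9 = 3*c^2 + c*(-13*z - 9) + 10*z^2 + 9*z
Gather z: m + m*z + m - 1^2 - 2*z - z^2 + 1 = 2*m - z^2 + z*(m - 2)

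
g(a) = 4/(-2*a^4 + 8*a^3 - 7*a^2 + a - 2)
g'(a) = 4*(8*a^3 - 24*a^2 + 14*a - 1)/(-2*a^4 + 8*a^3 - 7*a^2 + a - 2)^2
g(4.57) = -0.02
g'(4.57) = 0.02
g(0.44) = -1.73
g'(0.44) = 0.90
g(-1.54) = -0.07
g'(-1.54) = -0.12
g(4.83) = -0.01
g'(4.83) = 0.01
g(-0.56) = -0.63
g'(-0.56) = -1.76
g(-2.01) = -0.03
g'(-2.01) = -0.05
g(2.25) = 0.85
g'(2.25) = 0.02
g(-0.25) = -1.42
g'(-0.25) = -3.08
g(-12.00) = 0.00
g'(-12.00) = 0.00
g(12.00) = 0.00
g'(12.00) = 0.00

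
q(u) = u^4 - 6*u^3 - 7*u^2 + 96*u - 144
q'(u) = 4*u^3 - 18*u^2 - 14*u + 96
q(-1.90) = -297.48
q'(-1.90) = 30.18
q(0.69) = -82.84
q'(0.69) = 79.08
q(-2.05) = -300.87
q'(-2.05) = 14.59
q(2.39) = -3.83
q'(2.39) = 14.33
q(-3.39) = -184.07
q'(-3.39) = -219.23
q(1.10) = -53.39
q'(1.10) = 64.14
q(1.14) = -50.86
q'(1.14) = 62.57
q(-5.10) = 656.76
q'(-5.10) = -831.38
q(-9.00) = 9360.00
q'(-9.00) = -4152.00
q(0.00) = -144.00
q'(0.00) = 96.00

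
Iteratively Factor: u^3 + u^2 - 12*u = (u)*(u^2 + u - 12) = u*(u + 4)*(u - 3)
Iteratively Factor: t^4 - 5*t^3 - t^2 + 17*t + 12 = (t + 1)*(t^3 - 6*t^2 + 5*t + 12) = (t - 3)*(t + 1)*(t^2 - 3*t - 4) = (t - 4)*(t - 3)*(t + 1)*(t + 1)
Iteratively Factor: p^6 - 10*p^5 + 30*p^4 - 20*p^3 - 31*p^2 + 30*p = (p - 3)*(p^5 - 7*p^4 + 9*p^3 + 7*p^2 - 10*p) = (p - 5)*(p - 3)*(p^4 - 2*p^3 - p^2 + 2*p) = (p - 5)*(p - 3)*(p - 1)*(p^3 - p^2 - 2*p) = (p - 5)*(p - 3)*(p - 2)*(p - 1)*(p^2 + p) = (p - 5)*(p - 3)*(p - 2)*(p - 1)*(p + 1)*(p)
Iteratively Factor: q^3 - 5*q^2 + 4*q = (q - 1)*(q^2 - 4*q) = q*(q - 1)*(q - 4)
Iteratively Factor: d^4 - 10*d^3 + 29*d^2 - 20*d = (d - 1)*(d^3 - 9*d^2 + 20*d) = d*(d - 1)*(d^2 - 9*d + 20) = d*(d - 4)*(d - 1)*(d - 5)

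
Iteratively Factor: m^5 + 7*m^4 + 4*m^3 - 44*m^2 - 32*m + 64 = (m - 2)*(m^4 + 9*m^3 + 22*m^2 - 32) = (m - 2)*(m + 2)*(m^3 + 7*m^2 + 8*m - 16) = (m - 2)*(m + 2)*(m + 4)*(m^2 + 3*m - 4) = (m - 2)*(m - 1)*(m + 2)*(m + 4)*(m + 4)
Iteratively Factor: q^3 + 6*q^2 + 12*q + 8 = (q + 2)*(q^2 + 4*q + 4) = (q + 2)^2*(q + 2)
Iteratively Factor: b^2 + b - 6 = (b - 2)*(b + 3)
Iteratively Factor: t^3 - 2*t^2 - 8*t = (t + 2)*(t^2 - 4*t) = t*(t + 2)*(t - 4)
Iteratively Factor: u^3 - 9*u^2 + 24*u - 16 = (u - 1)*(u^2 - 8*u + 16) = (u - 4)*(u - 1)*(u - 4)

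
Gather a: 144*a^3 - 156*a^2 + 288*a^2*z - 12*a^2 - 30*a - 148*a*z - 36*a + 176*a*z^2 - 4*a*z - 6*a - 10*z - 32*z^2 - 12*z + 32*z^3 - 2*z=144*a^3 + a^2*(288*z - 168) + a*(176*z^2 - 152*z - 72) + 32*z^3 - 32*z^2 - 24*z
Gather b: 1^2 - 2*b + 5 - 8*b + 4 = 10 - 10*b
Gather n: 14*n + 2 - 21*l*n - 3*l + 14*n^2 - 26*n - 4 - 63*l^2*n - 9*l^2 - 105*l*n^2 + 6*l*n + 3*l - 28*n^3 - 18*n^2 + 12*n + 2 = -9*l^2 - 28*n^3 + n^2*(-105*l - 4) + n*(-63*l^2 - 15*l)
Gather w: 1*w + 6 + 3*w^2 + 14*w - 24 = 3*w^2 + 15*w - 18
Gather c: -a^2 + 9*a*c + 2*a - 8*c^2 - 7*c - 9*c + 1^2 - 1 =-a^2 + 2*a - 8*c^2 + c*(9*a - 16)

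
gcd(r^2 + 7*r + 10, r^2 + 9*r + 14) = r + 2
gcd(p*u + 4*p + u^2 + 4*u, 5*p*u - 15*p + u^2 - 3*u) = 1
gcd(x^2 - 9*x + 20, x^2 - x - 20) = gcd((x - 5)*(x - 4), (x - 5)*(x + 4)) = x - 5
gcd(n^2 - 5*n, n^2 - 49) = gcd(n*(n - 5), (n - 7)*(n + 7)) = 1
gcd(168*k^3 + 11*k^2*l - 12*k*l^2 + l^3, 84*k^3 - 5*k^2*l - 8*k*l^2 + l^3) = 21*k^2 + 4*k*l - l^2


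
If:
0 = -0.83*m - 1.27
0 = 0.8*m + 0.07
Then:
No Solution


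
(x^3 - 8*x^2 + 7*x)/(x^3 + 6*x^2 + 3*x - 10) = x*(x - 7)/(x^2 + 7*x + 10)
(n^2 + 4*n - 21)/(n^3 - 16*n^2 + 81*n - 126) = (n + 7)/(n^2 - 13*n + 42)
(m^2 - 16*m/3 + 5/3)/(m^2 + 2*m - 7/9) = 3*(m - 5)/(3*m + 7)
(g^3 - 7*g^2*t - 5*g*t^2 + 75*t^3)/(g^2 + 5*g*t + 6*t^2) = (g^2 - 10*g*t + 25*t^2)/(g + 2*t)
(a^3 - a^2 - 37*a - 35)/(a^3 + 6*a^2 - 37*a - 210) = (a^2 - 6*a - 7)/(a^2 + a - 42)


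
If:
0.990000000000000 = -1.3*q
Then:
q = -0.76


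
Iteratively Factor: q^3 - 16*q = (q)*(q^2 - 16) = q*(q - 4)*(q + 4)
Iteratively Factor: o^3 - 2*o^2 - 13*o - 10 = (o + 1)*(o^2 - 3*o - 10) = (o + 1)*(o + 2)*(o - 5)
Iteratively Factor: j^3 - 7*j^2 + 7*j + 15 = (j + 1)*(j^2 - 8*j + 15) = (j - 5)*(j + 1)*(j - 3)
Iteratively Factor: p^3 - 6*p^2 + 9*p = (p - 3)*(p^2 - 3*p) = (p - 3)^2*(p)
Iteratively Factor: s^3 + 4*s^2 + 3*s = (s + 1)*(s^2 + 3*s) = (s + 1)*(s + 3)*(s)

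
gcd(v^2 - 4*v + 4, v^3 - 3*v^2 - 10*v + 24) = v - 2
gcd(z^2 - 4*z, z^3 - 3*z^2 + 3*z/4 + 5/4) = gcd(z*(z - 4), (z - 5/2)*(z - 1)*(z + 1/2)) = 1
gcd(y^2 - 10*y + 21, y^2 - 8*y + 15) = y - 3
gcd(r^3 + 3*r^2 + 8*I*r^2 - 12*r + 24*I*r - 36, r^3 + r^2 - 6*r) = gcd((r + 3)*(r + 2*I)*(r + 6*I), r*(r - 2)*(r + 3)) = r + 3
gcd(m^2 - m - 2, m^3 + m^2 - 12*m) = 1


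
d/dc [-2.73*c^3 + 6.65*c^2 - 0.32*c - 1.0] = -8.19*c^2 + 13.3*c - 0.32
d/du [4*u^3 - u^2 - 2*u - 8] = 12*u^2 - 2*u - 2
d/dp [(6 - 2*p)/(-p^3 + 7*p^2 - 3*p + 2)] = 2*(-2*p^3 + 16*p^2 - 42*p + 7)/(p^6 - 14*p^5 + 55*p^4 - 46*p^3 + 37*p^2 - 12*p + 4)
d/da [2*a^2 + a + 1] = 4*a + 1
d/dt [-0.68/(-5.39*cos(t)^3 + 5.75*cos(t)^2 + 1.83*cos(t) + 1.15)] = (10.9956*cos(t)^2 - 7.82*cos(t) - 1.2444)*sin(t)/(-5.39*cos(t)^3 + 5.75*cos(t)^2 + 1.83*cos(t) + 1.15)^2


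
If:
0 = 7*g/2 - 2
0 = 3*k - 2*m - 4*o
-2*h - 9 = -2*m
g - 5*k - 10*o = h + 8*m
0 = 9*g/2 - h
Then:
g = 4/7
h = 18/7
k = -13/7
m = 99/14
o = -69/14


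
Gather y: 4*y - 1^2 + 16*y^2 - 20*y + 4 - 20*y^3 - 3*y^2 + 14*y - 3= -20*y^3 + 13*y^2 - 2*y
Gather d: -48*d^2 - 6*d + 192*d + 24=-48*d^2 + 186*d + 24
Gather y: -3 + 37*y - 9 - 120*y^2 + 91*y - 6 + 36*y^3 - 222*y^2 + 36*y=36*y^3 - 342*y^2 + 164*y - 18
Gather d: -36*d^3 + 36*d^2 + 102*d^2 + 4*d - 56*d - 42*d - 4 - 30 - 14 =-36*d^3 + 138*d^2 - 94*d - 48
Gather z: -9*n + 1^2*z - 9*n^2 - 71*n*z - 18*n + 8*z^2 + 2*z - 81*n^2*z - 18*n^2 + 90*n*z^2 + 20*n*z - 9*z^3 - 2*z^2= -27*n^2 - 27*n - 9*z^3 + z^2*(90*n + 6) + z*(-81*n^2 - 51*n + 3)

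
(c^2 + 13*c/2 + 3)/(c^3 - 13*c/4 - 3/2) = 2*(c + 6)/(2*c^2 - c - 6)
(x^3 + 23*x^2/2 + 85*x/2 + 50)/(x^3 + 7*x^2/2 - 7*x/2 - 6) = (2*x^2 + 15*x + 25)/(2*x^2 - x - 3)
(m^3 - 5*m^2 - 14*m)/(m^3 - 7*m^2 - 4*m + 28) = m/(m - 2)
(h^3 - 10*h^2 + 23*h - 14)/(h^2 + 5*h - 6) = (h^2 - 9*h + 14)/(h + 6)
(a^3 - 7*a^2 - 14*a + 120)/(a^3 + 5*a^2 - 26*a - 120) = (a - 6)/(a + 6)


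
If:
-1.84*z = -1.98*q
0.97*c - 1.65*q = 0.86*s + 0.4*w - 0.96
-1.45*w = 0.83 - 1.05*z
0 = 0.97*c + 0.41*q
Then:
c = -0.392793918567114*z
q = 0.929292929292929*z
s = 1.38251804330393 - 2.56278907762468*z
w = 0.724137931034483*z - 0.572413793103448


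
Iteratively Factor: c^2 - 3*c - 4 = (c + 1)*(c - 4)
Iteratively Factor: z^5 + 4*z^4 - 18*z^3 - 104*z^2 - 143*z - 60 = (z + 1)*(z^4 + 3*z^3 - 21*z^2 - 83*z - 60) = (z + 1)*(z + 3)*(z^3 - 21*z - 20) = (z + 1)*(z + 3)*(z + 4)*(z^2 - 4*z - 5) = (z - 5)*(z + 1)*(z + 3)*(z + 4)*(z + 1)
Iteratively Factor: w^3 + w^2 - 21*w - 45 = (w + 3)*(w^2 - 2*w - 15) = (w - 5)*(w + 3)*(w + 3)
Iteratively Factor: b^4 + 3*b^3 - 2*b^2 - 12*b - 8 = (b + 1)*(b^3 + 2*b^2 - 4*b - 8) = (b + 1)*(b + 2)*(b^2 - 4) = (b - 2)*(b + 1)*(b + 2)*(b + 2)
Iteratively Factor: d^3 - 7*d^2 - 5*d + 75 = (d - 5)*(d^2 - 2*d - 15) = (d - 5)^2*(d + 3)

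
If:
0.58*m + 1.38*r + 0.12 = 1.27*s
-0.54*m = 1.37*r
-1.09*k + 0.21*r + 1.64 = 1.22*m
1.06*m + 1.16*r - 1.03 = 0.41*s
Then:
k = -0.66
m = 1.81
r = -0.71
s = 0.15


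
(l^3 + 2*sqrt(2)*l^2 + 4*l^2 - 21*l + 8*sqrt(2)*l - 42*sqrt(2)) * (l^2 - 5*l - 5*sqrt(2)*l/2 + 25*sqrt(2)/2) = l^5 - l^4 - sqrt(2)*l^4/2 - 51*l^3 + sqrt(2)*l^3/2 + 41*sqrt(2)*l^2/2 + 115*l^2 - 105*sqrt(2)*l/2 + 410*l - 1050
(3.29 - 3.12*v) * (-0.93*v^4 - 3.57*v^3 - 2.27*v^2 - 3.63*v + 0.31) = 2.9016*v^5 + 8.0787*v^4 - 4.6629*v^3 + 3.8573*v^2 - 12.9099*v + 1.0199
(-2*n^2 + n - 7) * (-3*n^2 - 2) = 6*n^4 - 3*n^3 + 25*n^2 - 2*n + 14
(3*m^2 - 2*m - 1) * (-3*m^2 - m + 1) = -9*m^4 + 3*m^3 + 8*m^2 - m - 1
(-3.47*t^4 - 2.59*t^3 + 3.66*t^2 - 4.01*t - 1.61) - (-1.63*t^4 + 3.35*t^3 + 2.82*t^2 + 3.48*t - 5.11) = -1.84*t^4 - 5.94*t^3 + 0.84*t^2 - 7.49*t + 3.5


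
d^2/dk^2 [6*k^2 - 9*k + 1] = 12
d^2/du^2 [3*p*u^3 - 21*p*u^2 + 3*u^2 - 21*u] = 18*p*u - 42*p + 6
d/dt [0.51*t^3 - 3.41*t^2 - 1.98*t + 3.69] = 1.53*t^2 - 6.82*t - 1.98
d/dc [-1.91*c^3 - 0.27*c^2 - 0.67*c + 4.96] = -5.73*c^2 - 0.54*c - 0.67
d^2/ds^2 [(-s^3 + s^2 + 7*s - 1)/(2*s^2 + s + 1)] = 2*(27*s^3 - 21*s^2 - 51*s - 5)/(8*s^6 + 12*s^5 + 18*s^4 + 13*s^3 + 9*s^2 + 3*s + 1)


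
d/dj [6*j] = 6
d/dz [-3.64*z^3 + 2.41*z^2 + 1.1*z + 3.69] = -10.92*z^2 + 4.82*z + 1.1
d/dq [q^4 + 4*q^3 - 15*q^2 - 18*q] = 4*q^3 + 12*q^2 - 30*q - 18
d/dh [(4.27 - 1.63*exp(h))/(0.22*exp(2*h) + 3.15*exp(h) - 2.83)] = (0.3586*exp(2*h) - 1.8788*exp(h) - 8.8376)*exp(h)/(0.0484*exp(4*h) + 1.386*exp(3*h) + 8.6773*exp(2*h) - 17.829*exp(h) + 8.0089)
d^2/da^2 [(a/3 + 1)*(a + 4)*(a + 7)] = 2*a + 28/3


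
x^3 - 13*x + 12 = (x - 3)*(x - 1)*(x + 4)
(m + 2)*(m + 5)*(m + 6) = m^3 + 13*m^2 + 52*m + 60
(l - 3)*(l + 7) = l^2 + 4*l - 21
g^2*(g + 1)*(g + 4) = g^4 + 5*g^3 + 4*g^2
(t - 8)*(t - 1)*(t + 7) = t^3 - 2*t^2 - 55*t + 56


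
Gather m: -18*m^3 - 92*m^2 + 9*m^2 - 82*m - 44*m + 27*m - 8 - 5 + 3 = -18*m^3 - 83*m^2 - 99*m - 10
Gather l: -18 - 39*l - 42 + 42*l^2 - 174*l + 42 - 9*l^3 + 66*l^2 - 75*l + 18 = -9*l^3 + 108*l^2 - 288*l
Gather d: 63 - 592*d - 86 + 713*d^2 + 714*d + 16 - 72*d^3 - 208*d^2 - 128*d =-72*d^3 + 505*d^2 - 6*d - 7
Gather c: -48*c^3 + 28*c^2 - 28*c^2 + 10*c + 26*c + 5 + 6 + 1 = -48*c^3 + 36*c + 12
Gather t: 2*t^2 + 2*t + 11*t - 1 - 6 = 2*t^2 + 13*t - 7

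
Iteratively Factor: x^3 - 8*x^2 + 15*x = (x - 3)*(x^2 - 5*x) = (x - 5)*(x - 3)*(x)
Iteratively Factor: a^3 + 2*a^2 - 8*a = (a + 4)*(a^2 - 2*a) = (a - 2)*(a + 4)*(a)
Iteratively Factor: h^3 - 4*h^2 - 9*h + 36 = (h + 3)*(h^2 - 7*h + 12) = (h - 4)*(h + 3)*(h - 3)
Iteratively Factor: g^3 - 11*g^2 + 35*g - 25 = (g - 5)*(g^2 - 6*g + 5) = (g - 5)^2*(g - 1)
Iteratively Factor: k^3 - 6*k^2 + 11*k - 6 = (k - 3)*(k^2 - 3*k + 2) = (k - 3)*(k - 2)*(k - 1)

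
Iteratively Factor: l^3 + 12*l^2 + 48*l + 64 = (l + 4)*(l^2 + 8*l + 16) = (l + 4)^2*(l + 4)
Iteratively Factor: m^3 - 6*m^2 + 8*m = (m - 4)*(m^2 - 2*m) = m*(m - 4)*(m - 2)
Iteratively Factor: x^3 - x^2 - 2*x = (x - 2)*(x^2 + x) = x*(x - 2)*(x + 1)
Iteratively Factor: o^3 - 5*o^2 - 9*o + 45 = (o - 5)*(o^2 - 9) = (o - 5)*(o - 3)*(o + 3)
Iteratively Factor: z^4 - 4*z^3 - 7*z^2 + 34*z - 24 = (z - 2)*(z^3 - 2*z^2 - 11*z + 12) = (z - 2)*(z - 1)*(z^2 - z - 12) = (z - 2)*(z - 1)*(z + 3)*(z - 4)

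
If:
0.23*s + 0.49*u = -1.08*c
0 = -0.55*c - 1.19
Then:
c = -2.16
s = 10.1596837944664 - 2.1304347826087*u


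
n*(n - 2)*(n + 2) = n^3 - 4*n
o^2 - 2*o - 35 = (o - 7)*(o + 5)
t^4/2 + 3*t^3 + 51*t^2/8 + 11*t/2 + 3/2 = (t/2 + 1)*(t + 1/2)*(t + 3/2)*(t + 2)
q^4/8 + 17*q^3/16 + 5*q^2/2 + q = q*(q/4 + 1)*(q/2 + 1/4)*(q + 4)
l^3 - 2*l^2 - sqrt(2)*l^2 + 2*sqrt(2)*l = l*(l - 2)*(l - sqrt(2))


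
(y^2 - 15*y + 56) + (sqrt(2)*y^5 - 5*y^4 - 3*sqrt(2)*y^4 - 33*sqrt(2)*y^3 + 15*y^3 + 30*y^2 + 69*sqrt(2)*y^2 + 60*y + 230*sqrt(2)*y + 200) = sqrt(2)*y^5 - 5*y^4 - 3*sqrt(2)*y^4 - 33*sqrt(2)*y^3 + 15*y^3 + 31*y^2 + 69*sqrt(2)*y^2 + 45*y + 230*sqrt(2)*y + 256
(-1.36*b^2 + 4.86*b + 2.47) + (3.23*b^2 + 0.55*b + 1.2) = 1.87*b^2 + 5.41*b + 3.67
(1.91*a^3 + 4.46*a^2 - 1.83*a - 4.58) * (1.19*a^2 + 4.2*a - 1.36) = 2.2729*a^5 + 13.3294*a^4 + 13.9567*a^3 - 19.2018*a^2 - 16.7472*a + 6.2288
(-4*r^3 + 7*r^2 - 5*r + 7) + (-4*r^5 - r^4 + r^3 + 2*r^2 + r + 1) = -4*r^5 - r^4 - 3*r^3 + 9*r^2 - 4*r + 8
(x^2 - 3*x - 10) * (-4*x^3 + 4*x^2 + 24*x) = -4*x^5 + 16*x^4 + 52*x^3 - 112*x^2 - 240*x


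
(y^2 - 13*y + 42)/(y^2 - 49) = (y - 6)/(y + 7)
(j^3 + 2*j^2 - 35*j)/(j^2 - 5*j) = j + 7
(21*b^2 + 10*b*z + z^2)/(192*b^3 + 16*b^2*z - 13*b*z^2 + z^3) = (7*b + z)/(64*b^2 - 16*b*z + z^2)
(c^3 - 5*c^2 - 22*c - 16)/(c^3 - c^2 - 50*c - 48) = (c + 2)/(c + 6)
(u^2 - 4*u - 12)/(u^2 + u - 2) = (u - 6)/(u - 1)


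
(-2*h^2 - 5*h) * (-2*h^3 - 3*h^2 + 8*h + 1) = 4*h^5 + 16*h^4 - h^3 - 42*h^2 - 5*h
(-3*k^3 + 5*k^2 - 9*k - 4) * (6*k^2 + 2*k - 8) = -18*k^5 + 24*k^4 - 20*k^3 - 82*k^2 + 64*k + 32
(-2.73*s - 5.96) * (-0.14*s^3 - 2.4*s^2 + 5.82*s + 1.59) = 0.3822*s^4 + 7.3864*s^3 - 1.5846*s^2 - 39.0279*s - 9.4764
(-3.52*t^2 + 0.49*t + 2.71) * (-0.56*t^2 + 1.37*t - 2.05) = 1.9712*t^4 - 5.0968*t^3 + 6.3697*t^2 + 2.7082*t - 5.5555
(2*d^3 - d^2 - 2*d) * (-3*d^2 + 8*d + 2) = -6*d^5 + 19*d^4 + 2*d^3 - 18*d^2 - 4*d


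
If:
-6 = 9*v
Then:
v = -2/3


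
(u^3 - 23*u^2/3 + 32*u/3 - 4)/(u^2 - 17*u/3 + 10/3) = (u^2 - 7*u + 6)/(u - 5)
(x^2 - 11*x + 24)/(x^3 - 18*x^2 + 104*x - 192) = (x - 3)/(x^2 - 10*x + 24)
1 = 1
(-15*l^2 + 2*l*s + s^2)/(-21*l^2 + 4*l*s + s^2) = (5*l + s)/(7*l + s)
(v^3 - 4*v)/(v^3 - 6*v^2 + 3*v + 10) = v*(v + 2)/(v^2 - 4*v - 5)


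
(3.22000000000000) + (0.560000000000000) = 3.78000000000000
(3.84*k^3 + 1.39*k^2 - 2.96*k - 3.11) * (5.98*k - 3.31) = 22.9632*k^4 - 4.3982*k^3 - 22.3017*k^2 - 8.8002*k + 10.2941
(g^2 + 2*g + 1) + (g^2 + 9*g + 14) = 2*g^2 + 11*g + 15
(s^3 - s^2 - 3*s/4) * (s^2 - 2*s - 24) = s^5 - 3*s^4 - 91*s^3/4 + 51*s^2/2 + 18*s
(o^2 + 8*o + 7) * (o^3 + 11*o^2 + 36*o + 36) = o^5 + 19*o^4 + 131*o^3 + 401*o^2 + 540*o + 252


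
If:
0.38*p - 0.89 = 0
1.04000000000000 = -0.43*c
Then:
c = -2.42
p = 2.34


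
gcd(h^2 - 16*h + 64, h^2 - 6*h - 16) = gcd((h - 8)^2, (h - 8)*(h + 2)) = h - 8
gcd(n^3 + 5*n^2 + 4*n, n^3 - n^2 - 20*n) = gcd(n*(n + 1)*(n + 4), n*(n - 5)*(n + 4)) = n^2 + 4*n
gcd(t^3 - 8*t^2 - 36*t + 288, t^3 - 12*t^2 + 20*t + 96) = t^2 - 14*t + 48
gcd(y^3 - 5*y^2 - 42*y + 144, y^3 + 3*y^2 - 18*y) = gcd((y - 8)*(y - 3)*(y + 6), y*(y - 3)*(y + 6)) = y^2 + 3*y - 18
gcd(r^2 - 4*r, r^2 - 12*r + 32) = r - 4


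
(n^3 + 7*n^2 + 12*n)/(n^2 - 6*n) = (n^2 + 7*n + 12)/(n - 6)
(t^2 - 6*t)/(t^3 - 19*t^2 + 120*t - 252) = t/(t^2 - 13*t + 42)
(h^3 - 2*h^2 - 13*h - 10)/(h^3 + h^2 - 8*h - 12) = (h^2 - 4*h - 5)/(h^2 - h - 6)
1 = 1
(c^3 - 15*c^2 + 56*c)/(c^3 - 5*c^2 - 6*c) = (-c^2 + 15*c - 56)/(-c^2 + 5*c + 6)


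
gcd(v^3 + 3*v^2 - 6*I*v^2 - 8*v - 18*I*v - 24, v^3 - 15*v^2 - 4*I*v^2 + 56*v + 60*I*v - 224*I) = v - 4*I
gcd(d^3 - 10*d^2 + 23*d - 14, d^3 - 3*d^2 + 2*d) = d^2 - 3*d + 2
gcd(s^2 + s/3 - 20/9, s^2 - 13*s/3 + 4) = s - 4/3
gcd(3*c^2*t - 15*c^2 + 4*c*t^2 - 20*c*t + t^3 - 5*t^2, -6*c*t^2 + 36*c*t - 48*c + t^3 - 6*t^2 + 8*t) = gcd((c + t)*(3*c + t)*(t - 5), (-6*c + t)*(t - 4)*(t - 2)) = 1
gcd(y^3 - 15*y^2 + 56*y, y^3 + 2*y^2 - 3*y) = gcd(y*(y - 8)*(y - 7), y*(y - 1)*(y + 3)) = y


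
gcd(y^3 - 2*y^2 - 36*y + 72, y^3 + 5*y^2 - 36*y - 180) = y^2 - 36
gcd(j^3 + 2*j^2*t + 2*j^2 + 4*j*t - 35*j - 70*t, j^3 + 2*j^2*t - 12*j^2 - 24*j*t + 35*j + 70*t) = j^2 + 2*j*t - 5*j - 10*t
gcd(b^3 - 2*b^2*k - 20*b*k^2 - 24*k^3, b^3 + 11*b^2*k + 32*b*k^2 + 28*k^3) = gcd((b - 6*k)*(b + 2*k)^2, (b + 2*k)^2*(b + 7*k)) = b^2 + 4*b*k + 4*k^2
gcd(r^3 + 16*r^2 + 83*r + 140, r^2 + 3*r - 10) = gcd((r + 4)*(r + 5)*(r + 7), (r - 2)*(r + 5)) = r + 5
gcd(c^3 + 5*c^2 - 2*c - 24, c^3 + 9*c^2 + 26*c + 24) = c^2 + 7*c + 12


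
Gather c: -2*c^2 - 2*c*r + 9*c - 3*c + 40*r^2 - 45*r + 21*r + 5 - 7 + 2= -2*c^2 + c*(6 - 2*r) + 40*r^2 - 24*r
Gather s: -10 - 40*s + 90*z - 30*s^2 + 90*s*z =-30*s^2 + s*(90*z - 40) + 90*z - 10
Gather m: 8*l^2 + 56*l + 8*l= 8*l^2 + 64*l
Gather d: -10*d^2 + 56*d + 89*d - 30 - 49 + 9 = -10*d^2 + 145*d - 70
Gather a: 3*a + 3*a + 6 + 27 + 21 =6*a + 54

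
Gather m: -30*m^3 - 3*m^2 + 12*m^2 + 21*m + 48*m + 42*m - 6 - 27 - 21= -30*m^3 + 9*m^2 + 111*m - 54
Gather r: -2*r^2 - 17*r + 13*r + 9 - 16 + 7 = -2*r^2 - 4*r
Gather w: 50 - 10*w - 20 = 30 - 10*w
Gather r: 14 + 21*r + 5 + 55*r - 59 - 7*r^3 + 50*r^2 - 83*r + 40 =-7*r^3 + 50*r^2 - 7*r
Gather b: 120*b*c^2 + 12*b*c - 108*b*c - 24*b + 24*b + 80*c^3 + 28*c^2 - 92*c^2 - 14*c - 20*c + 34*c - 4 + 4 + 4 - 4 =b*(120*c^2 - 96*c) + 80*c^3 - 64*c^2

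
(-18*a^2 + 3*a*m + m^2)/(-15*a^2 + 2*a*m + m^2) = (6*a + m)/(5*a + m)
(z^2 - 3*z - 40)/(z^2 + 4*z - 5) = (z - 8)/(z - 1)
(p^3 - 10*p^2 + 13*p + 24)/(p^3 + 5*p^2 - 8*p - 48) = (p^2 - 7*p - 8)/(p^2 + 8*p + 16)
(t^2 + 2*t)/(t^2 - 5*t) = (t + 2)/(t - 5)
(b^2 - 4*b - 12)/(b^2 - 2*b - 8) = (b - 6)/(b - 4)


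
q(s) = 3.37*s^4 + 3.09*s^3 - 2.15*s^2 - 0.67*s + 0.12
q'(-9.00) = -9038.02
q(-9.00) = 19689.96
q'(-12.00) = -21907.63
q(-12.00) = 64239.36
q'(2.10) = 156.02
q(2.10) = 83.39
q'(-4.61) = -1104.51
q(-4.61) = 1176.85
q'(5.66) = 2716.18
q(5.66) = 3946.30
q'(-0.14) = 0.08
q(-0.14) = 0.16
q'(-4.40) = -950.56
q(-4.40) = 961.33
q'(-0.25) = 0.77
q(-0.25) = 0.12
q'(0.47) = 0.76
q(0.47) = -0.18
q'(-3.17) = -323.29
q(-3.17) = 222.51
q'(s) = 13.48*s^3 + 9.27*s^2 - 4.3*s - 0.67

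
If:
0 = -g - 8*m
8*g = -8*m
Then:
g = 0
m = 0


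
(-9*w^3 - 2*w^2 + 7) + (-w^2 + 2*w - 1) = -9*w^3 - 3*w^2 + 2*w + 6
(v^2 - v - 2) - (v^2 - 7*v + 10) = 6*v - 12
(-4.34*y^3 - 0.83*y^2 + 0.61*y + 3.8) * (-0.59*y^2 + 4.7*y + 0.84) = 2.5606*y^5 - 19.9083*y^4 - 7.9065*y^3 - 0.0722*y^2 + 18.3724*y + 3.192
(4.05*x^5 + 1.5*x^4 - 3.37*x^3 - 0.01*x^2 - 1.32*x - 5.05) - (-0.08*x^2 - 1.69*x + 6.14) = 4.05*x^5 + 1.5*x^4 - 3.37*x^3 + 0.07*x^2 + 0.37*x - 11.19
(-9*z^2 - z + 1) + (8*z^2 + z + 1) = 2 - z^2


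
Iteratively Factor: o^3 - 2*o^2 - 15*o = (o)*(o^2 - 2*o - 15) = o*(o + 3)*(o - 5)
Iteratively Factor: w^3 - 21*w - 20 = (w + 4)*(w^2 - 4*w - 5) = (w - 5)*(w + 4)*(w + 1)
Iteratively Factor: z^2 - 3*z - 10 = (z + 2)*(z - 5)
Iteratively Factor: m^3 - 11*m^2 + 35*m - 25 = (m - 5)*(m^2 - 6*m + 5) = (m - 5)^2*(m - 1)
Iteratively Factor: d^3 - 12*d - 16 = (d + 2)*(d^2 - 2*d - 8) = (d + 2)^2*(d - 4)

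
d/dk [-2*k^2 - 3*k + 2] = -4*k - 3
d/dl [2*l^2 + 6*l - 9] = 4*l + 6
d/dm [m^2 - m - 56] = 2*m - 1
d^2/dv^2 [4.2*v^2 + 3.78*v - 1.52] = 8.40000000000000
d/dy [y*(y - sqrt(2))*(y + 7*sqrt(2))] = 3*y^2 + 12*sqrt(2)*y - 14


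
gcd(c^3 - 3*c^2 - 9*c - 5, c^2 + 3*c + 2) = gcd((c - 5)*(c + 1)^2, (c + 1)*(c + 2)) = c + 1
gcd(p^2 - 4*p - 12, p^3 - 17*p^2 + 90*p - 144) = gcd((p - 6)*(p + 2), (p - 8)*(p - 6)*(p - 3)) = p - 6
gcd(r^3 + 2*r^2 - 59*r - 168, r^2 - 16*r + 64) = r - 8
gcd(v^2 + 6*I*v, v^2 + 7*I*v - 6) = v + 6*I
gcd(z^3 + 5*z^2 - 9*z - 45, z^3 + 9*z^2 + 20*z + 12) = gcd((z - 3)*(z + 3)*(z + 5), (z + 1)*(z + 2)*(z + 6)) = 1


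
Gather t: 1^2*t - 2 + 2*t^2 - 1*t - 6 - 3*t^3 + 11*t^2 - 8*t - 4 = -3*t^3 + 13*t^2 - 8*t - 12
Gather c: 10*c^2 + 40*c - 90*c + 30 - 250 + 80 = 10*c^2 - 50*c - 140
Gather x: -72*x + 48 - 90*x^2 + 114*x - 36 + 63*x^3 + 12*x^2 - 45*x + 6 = 63*x^3 - 78*x^2 - 3*x + 18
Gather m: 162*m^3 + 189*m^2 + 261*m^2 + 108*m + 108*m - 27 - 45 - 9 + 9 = 162*m^3 + 450*m^2 + 216*m - 72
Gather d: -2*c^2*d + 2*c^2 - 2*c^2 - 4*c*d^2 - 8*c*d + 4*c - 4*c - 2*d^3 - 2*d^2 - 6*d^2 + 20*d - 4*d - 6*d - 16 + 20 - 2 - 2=-2*d^3 + d^2*(-4*c - 8) + d*(-2*c^2 - 8*c + 10)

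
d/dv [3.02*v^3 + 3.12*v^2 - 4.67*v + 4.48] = 9.06*v^2 + 6.24*v - 4.67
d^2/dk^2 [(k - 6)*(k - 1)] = 2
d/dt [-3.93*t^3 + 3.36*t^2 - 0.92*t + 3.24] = -11.79*t^2 + 6.72*t - 0.92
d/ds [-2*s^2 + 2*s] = 2 - 4*s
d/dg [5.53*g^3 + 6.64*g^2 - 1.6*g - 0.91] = 16.59*g^2 + 13.28*g - 1.6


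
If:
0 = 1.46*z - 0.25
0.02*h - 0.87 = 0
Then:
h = 43.50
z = 0.17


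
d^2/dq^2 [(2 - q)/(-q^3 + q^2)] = 2*(3*q^3 - 15*q^2 + 17*q - 6)/(q^4*(q^3 - 3*q^2 + 3*q - 1))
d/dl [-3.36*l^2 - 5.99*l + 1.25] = -6.72*l - 5.99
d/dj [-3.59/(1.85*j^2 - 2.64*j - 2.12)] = (13.283*j - 9.4776)/(-1.85*j^2 + 2.64*j + 2.12)^2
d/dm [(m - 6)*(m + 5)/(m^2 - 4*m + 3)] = 3*(-m^2 + 22*m - 41)/(m^4 - 8*m^3 + 22*m^2 - 24*m + 9)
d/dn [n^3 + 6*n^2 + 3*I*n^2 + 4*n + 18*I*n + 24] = 3*n^2 + 6*n*(2 + I) + 4 + 18*I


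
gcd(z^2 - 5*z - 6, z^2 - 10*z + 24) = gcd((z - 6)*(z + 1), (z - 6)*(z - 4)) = z - 6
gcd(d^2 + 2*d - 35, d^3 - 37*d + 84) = d + 7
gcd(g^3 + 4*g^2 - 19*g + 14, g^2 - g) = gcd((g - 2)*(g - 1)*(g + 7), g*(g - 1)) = g - 1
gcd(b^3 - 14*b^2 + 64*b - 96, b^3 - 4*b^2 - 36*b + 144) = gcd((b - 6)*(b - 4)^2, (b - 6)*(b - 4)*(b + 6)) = b^2 - 10*b + 24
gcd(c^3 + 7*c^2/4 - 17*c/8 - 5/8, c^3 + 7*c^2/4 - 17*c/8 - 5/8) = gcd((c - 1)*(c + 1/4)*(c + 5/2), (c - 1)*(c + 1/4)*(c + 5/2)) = c^3 + 7*c^2/4 - 17*c/8 - 5/8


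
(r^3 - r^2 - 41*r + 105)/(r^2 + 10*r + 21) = (r^2 - 8*r + 15)/(r + 3)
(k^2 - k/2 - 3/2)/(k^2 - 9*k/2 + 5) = (2*k^2 - k - 3)/(2*k^2 - 9*k + 10)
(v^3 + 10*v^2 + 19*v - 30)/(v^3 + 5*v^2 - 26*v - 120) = (v^2 + 4*v - 5)/(v^2 - v - 20)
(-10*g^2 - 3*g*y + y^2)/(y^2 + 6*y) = (-10*g^2 - 3*g*y + y^2)/(y*(y + 6))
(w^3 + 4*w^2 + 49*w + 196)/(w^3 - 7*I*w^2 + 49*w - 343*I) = (w + 4)/(w - 7*I)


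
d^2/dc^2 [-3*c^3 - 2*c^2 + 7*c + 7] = -18*c - 4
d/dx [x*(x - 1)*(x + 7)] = 3*x^2 + 12*x - 7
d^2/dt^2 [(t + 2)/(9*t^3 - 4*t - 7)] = 2*(-(t + 2)*(27*t^2 - 4)^2 + (-27*t^2 - 27*t*(t + 2) + 4)*(-9*t^3 + 4*t + 7))/(-9*t^3 + 4*t + 7)^3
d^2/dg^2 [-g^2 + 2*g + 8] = -2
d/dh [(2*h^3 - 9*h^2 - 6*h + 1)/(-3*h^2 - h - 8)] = (-6*h^4 - 4*h^3 - 57*h^2 + 150*h + 49)/(9*h^4 + 6*h^3 + 49*h^2 + 16*h + 64)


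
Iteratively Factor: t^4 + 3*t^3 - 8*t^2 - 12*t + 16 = (t - 2)*(t^3 + 5*t^2 + 2*t - 8) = (t - 2)*(t + 4)*(t^2 + t - 2) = (t - 2)*(t - 1)*(t + 4)*(t + 2)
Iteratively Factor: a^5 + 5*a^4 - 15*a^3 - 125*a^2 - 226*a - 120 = (a + 3)*(a^4 + 2*a^3 - 21*a^2 - 62*a - 40) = (a - 5)*(a + 3)*(a^3 + 7*a^2 + 14*a + 8) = (a - 5)*(a + 2)*(a + 3)*(a^2 + 5*a + 4) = (a - 5)*(a + 2)*(a + 3)*(a + 4)*(a + 1)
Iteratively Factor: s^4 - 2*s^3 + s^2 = (s)*(s^3 - 2*s^2 + s) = s*(s - 1)*(s^2 - s) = s^2*(s - 1)*(s - 1)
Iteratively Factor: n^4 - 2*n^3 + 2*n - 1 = (n + 1)*(n^3 - 3*n^2 + 3*n - 1) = (n - 1)*(n + 1)*(n^2 - 2*n + 1) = (n - 1)^2*(n + 1)*(n - 1)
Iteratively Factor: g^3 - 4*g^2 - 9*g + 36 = (g + 3)*(g^2 - 7*g + 12) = (g - 3)*(g + 3)*(g - 4)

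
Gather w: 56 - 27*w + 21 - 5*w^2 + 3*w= -5*w^2 - 24*w + 77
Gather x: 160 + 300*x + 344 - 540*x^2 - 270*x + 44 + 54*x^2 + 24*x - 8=-486*x^2 + 54*x + 540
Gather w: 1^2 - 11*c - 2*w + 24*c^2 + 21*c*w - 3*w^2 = 24*c^2 - 11*c - 3*w^2 + w*(21*c - 2) + 1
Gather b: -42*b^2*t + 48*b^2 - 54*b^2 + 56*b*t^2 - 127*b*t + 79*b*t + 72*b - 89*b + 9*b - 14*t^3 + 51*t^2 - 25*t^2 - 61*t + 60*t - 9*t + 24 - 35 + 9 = b^2*(-42*t - 6) + b*(56*t^2 - 48*t - 8) - 14*t^3 + 26*t^2 - 10*t - 2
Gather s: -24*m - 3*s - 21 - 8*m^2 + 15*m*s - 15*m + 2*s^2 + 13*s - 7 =-8*m^2 - 39*m + 2*s^2 + s*(15*m + 10) - 28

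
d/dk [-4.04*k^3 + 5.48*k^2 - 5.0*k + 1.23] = -12.12*k^2 + 10.96*k - 5.0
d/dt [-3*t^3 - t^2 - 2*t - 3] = -9*t^2 - 2*t - 2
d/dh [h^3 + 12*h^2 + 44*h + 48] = 3*h^2 + 24*h + 44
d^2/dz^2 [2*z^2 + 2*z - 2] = 4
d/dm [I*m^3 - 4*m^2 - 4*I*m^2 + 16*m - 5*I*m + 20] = 3*I*m^2 - 8*m - 8*I*m + 16 - 5*I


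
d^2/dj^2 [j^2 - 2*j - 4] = 2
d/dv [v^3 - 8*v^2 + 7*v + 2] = 3*v^2 - 16*v + 7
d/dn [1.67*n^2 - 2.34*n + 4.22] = 3.34*n - 2.34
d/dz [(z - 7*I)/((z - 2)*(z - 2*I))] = ((-z + 7*I)*(z - 2) + (-z + 7*I)*(z - 2*I) + (z - 2)*(z - 2*I))/((z - 2)^2*(z - 2*I)^2)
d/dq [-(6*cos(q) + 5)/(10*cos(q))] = -sin(q)/(2*cos(q)^2)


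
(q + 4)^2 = q^2 + 8*q + 16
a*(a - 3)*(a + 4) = a^3 + a^2 - 12*a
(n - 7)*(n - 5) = n^2 - 12*n + 35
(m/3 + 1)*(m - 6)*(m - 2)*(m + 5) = m^4/3 - 37*m^2/3 - 8*m + 60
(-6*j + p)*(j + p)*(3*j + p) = -18*j^3 - 21*j^2*p - 2*j*p^2 + p^3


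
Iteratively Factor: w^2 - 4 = (w + 2)*(w - 2)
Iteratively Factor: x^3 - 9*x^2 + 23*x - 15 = (x - 1)*(x^2 - 8*x + 15) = (x - 5)*(x - 1)*(x - 3)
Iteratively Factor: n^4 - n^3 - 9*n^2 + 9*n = (n + 3)*(n^3 - 4*n^2 + 3*n) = n*(n + 3)*(n^2 - 4*n + 3) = n*(n - 3)*(n + 3)*(n - 1)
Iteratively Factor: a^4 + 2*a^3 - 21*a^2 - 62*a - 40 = (a + 1)*(a^3 + a^2 - 22*a - 40) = (a + 1)*(a + 2)*(a^2 - a - 20) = (a - 5)*(a + 1)*(a + 2)*(a + 4)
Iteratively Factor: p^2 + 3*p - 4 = (p + 4)*(p - 1)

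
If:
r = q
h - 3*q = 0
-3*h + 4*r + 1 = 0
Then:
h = 3/5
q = 1/5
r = 1/5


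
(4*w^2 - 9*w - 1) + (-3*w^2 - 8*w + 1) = w^2 - 17*w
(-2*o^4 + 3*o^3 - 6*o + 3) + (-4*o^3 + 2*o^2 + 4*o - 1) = -2*o^4 - o^3 + 2*o^2 - 2*o + 2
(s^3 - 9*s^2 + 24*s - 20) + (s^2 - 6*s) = s^3 - 8*s^2 + 18*s - 20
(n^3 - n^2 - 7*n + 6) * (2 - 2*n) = -2*n^4 + 4*n^3 + 12*n^2 - 26*n + 12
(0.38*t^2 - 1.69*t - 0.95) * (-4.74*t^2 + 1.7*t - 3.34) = -1.8012*t^4 + 8.6566*t^3 + 0.3608*t^2 + 4.0296*t + 3.173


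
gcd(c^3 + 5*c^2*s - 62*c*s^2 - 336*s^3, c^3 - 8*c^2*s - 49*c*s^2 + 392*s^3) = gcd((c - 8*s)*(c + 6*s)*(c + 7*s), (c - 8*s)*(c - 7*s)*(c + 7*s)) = -c^2 + c*s + 56*s^2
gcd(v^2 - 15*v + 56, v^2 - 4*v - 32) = v - 8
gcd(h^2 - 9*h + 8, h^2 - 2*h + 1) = h - 1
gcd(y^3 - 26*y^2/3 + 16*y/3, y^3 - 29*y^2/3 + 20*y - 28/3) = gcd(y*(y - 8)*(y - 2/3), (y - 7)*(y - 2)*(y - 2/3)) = y - 2/3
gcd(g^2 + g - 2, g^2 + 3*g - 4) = g - 1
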